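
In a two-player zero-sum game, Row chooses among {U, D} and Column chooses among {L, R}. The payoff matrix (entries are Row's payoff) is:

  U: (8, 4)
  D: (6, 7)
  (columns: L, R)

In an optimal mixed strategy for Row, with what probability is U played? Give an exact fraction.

1/5

Row minima: U → 4, D → 6; maximin = 6.
Column maxima: L → 8, R → 7; minimax = 7.
6 ≠ 7, so there is no saddle point; optimal play is mixed.
Let Row play U with probability p. Expected payoff against L: 8p + 6(1−p) = 2p + 6; against R: 4p + 7(1−p) = −3p + 7.
Setting these equal: 2p + 6 = −3p + 7 ⇒ 5p = 1 ⇒ p = 1/5, and the value is (2)·(1/5) + 6 = 32/5.
For Column: with q = P(L), equating U's and D's payoffs gives 4q + 4 = −q + 7 ⇒ q = 3/5.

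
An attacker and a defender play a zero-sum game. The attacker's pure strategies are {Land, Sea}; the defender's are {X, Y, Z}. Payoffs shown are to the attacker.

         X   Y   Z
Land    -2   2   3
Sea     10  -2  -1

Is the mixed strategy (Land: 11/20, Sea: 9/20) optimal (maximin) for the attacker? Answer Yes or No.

Against X this mix gives (11/20)·(-2) + (9/20)·10 = 17/5.
Against Y this mix gives (11/20)·2 + (9/20)·(-2) = 1/5.
Against Z this mix gives (11/20)·3 + (9/20)·(-1) = 6/5.
The defender will play Y, holding the attacker to 1/5. Shifting weight toward the row that does better against Y would raise this floor (the equalizing mix achieves 1 against both Y and X), so the proposed strategy is not optimal.

No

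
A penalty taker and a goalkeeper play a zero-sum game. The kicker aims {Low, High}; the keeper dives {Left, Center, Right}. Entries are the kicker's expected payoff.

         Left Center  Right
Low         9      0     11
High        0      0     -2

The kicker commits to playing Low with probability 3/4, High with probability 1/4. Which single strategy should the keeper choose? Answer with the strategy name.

If the keeper plays Left, the kicker's expected payoff is (3/4)·9 + (1/4)·0 = 27/4.
If the keeper plays Center, the kicker's expected payoff is (3/4)·0 + (1/4)·0 = 0.
If the keeper plays Right, the kicker's expected payoff is (3/4)·11 + (1/4)·(-2) = 31/4.
The keeper minimizes the kicker's payoff; the smallest is 0, so the best response is Center.

Center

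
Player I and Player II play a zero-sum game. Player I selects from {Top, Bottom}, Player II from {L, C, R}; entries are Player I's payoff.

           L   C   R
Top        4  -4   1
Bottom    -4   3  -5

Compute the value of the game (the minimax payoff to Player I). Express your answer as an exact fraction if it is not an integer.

Row minima: Top → -4, Bottom → -5; maximin = -4.
Column maxima: L → 4, C → 3, R → 1; minimax = 1.
-4 ≠ 1, so there is no saddle point; optimal play is mixed.
L is strictly dominated by R (it gives Player I strictly more in every row), so Player II never plays it.
On the remaining 2×2 (Top, Bottom vs C, R):
Let Player I play Top with probability p. Expected payoff against C: (-4)p + 3(1−p) = −7p + 3; against R: 1p + (-5)(1−p) = 6p − 5.
Setting these equal: −7p + 3 = 6p − 5 ⇒ −13p = -8 ⇒ p = 8/13, and the value is (-7)·(8/13) + 3 = -17/13.
For Player II: with q = P(C), equating Top's and Bottom's payoffs gives −5q + 1 = 8q − 5 ⇒ q = 6/13.

-17/13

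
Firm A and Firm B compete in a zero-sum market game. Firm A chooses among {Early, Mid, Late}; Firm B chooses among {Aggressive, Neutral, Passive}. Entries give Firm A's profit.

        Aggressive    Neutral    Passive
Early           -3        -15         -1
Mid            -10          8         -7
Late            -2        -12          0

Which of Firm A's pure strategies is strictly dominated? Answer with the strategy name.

Early

Late gives a strictly higher payoff than Early against every column: -2 > -3, -12 > -15, 0 > -1.
So Early is strictly dominated and Firm A never plays it.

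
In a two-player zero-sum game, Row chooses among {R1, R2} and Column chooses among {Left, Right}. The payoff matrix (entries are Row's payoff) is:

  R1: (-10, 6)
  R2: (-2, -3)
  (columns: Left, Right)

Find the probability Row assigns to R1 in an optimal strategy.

Row minima: R1 → -10, R2 → -3; maximin = -3.
Column maxima: Left → -2, Right → 6; minimax = -2.
-3 ≠ -2, so there is no saddle point; optimal play is mixed.
Let Row play R1 with probability p. Expected payoff against Left: (-10)p + (-2)(1−p) = −8p − 2; against Right: 6p + (-3)(1−p) = 9p − 3.
Setting these equal: −8p − 2 = 9p − 3 ⇒ −17p = -1 ⇒ p = 1/17, and the value is (-8)·(1/17) − 2 = -42/17.
For Column: with q = P(Left), equating R1's and R2's payoffs gives −16q + 6 = q − 3 ⇒ q = 9/17.

1/17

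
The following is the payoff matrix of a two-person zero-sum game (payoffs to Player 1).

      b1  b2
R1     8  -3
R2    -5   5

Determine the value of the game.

25/21

Row minima: R1 → -3, R2 → -5; maximin = -3.
Column maxima: b1 → 8, b2 → 5; minimax = 5.
-3 ≠ 5, so there is no saddle point; optimal play is mixed.
Let Player 1 play R1 with probability p. Expected payoff against b1: 8p + (-5)(1−p) = 13p − 5; against b2: (-3)p + 5(1−p) = −8p + 5.
Setting these equal: 13p − 5 = −8p + 5 ⇒ 21p = 10 ⇒ p = 10/21, and the value is (13)·(10/21) − 5 = 25/21.
For Player 2: with q = P(b1), equating R1's and R2's payoffs gives 11q − 3 = −10q + 5 ⇒ q = 8/21.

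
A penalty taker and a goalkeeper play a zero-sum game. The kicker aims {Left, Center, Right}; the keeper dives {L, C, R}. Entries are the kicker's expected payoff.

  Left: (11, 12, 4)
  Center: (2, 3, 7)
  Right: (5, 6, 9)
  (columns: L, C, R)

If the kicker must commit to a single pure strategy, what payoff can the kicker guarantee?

Row minima: Left → 4, Center → 2, Right → 5.
The best of these is 5.

5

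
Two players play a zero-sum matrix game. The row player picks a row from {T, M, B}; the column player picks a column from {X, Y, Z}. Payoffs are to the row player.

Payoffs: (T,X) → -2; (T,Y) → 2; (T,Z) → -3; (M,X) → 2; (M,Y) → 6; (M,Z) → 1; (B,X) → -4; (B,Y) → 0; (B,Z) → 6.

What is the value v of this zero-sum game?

16/11

Row minima: T → -3, M → 1, B → -4; maximin = 1.
Column maxima: X → 2, Y → 6, Z → 6; minimax = 2.
1 ≠ 2, so there is no saddle point; optimal play is mixed.
T is strictly dominated by M, so the row player never plays it.
Y is strictly dominated by X (it gives the row player strictly more in every row), so the column player never plays it.
On the remaining 2×2 (M, B vs X, Z):
Let the row player play M with probability p. Expected payoff against X: 2p + (-4)(1−p) = 6p − 4; against Z: 1p + 6(1−p) = −5p + 6.
Setting these equal: 6p − 4 = −5p + 6 ⇒ 11p = 10 ⇒ p = 10/11, and the value is (6)·(10/11) − 4 = 16/11.
For the column player: with q = P(X), equating M's and B's payoffs gives q + 1 = −10q + 6 ⇒ q = 5/11.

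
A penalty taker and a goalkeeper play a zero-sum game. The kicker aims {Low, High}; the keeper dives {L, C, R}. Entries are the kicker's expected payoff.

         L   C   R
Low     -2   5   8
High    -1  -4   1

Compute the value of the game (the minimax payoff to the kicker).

-13/10

Row minima: Low → -2, High → -4; maximin = -2.
Column maxima: L → -1, C → 5, R → 8; minimax = -1.
-2 ≠ -1, so there is no saddle point; optimal play is mixed.
R is strictly dominated by L (it gives the kicker strictly more in every row), so the keeper never plays it.
On the remaining 2×2 (Low, High vs L, C):
Let the kicker play Low with probability p. Expected payoff against L: (-2)p + (-1)(1−p) = −p − 1; against C: 5p + (-4)(1−p) = 9p − 4.
Setting these equal: −p − 1 = 9p − 4 ⇒ −10p = -3 ⇒ p = 3/10, and the value is (-1)·(3/10) − 1 = -13/10.
For the keeper: with q = P(L), equating Low's and High's payoffs gives −7q + 5 = 3q − 4 ⇒ q = 9/10.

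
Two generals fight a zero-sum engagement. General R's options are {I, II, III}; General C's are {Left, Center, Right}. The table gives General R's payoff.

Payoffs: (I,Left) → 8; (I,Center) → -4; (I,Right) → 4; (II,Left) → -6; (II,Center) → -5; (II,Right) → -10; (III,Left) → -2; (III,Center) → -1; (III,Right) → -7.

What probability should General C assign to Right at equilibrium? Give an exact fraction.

Row minima: I → -4, II → -10, III → -7; maximin = -4.
Column maxima: Left → 8, Center → -1, Right → 4; minimax = -1.
-4 ≠ -1, so there is no saddle point; optimal play is mixed.
II is strictly dominated by I, so General R never plays it.
Left is strictly dominated by Right (it gives General R strictly more in every row), so General C never plays it.
On the remaining 2×2 (I, III vs Center, Right):
Let General R play I with probability p. Expected payoff against Center: (-4)p + (-1)(1−p) = −3p − 1; against Right: 4p + (-7)(1−p) = 11p − 7.
Setting these equal: −3p − 1 = 11p − 7 ⇒ −14p = -6 ⇒ p = 3/7, and the value is (-3)·(3/7) − 1 = -16/7.
For General C: with q = P(Center), equating I's and III's payoffs gives −8q + 4 = 6q − 7 ⇒ q = 11/14.

3/14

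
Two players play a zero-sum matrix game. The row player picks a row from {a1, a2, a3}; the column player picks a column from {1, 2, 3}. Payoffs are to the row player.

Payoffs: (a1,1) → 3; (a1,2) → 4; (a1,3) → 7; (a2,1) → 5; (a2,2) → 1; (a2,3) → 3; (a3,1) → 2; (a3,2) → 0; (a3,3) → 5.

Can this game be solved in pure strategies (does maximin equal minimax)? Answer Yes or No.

No

Row minima: a1 → 3, a2 → 1, a3 → 0; maximin = 3.
Column maxima: 1 → 5, 2 → 4, 3 → 7; minimax = 4.
3 ≠ 4, so no pure-strategy equilibrium exists.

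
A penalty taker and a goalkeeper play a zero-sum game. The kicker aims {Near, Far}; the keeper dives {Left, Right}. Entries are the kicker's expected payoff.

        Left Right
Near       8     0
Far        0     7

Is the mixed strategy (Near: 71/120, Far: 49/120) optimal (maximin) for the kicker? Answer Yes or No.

Against Left this mix gives (71/120)·8 + (49/120)·0 = 71/15.
Against Right this mix gives (71/120)·0 + (49/120)·7 = 343/120.
The keeper will play Right, holding the kicker to 343/120. Shifting weight toward the row that does better against Right would raise this floor (the equalizing mix achieves 56/15 against both Right and Left), so the proposed strategy is not optimal.

No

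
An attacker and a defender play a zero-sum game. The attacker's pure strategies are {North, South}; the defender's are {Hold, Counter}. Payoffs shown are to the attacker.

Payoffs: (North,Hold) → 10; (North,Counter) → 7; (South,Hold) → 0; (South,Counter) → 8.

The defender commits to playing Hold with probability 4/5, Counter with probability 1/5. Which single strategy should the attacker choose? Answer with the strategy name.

North

Expected payoff of North: (4/5)·10 + (1/5)·7 = 47/5.
Expected payoff of South: (4/5)·0 + (1/5)·8 = 8/5.
The largest is 47/5, so the attacker's best response is North.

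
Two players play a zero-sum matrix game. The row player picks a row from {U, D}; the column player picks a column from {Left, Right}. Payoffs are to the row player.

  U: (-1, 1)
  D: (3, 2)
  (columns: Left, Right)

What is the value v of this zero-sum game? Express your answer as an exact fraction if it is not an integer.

2

Row minima: U → -1, D → 2; maximin = 2.
Column maxima: Left → 3, Right → 2; minimax = 2.
Since maximin = minimax = 2, there is a saddle point and the value is 2.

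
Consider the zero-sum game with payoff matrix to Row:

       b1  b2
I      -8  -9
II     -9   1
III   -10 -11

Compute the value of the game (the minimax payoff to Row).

-89/11

Row minima: I → -9, II → -9, III → -11; maximin = -9.
Column maxima: b1 → -8, b2 → 1; minimax = -8.
-9 ≠ -8, so there is no saddle point; optimal play is mixed.
III is strictly dominated by I, so Row never plays it.
On the remaining 2×2 (I, II vs b1, b2):
Let Row play I with probability p. Expected payoff against b1: (-8)p + (-9)(1−p) = p − 9; against b2: (-9)p + 1(1−p) = −10p + 1.
Setting these equal: p − 9 = −10p + 1 ⇒ 11p = 10 ⇒ p = 10/11, and the value is (1)·(10/11) − 9 = -89/11.
For Column: with q = P(b1), equating I's and II's payoffs gives q − 9 = −10q + 1 ⇒ q = 10/11.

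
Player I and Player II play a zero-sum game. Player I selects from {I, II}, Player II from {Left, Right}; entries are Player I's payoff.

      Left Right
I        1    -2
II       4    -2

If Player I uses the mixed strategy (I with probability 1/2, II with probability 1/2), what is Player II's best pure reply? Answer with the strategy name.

Right

If Player II plays Left, Player I's expected payoff is (1/2)·1 + (1/2)·4 = 5/2.
If Player II plays Right, Player I's expected payoff is (1/2)·(-2) + (1/2)·(-2) = -2.
Player II minimizes Player I's payoff; the smallest is -2, so the best response is Right.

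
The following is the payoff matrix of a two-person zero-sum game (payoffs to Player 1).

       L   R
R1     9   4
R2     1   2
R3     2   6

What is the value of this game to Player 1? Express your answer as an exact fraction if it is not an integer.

46/9

Row minima: R1 → 4, R2 → 1, R3 → 2; maximin = 4.
Column maxima: L → 9, R → 6; minimax = 6.
4 ≠ 6, so there is no saddle point; optimal play is mixed.
R2 is strictly dominated by R1, so Player 1 never plays it.
On the remaining 2×2 (R1, R3 vs L, R):
Let Player 1 play R1 with probability p. Expected payoff against L: 9p + 2(1−p) = 7p + 2; against R: 4p + 6(1−p) = −2p + 6.
Setting these equal: 7p + 2 = −2p + 6 ⇒ 9p = 4 ⇒ p = 4/9, and the value is (7)·(4/9) + 2 = 46/9.
For Player 2: with q = P(L), equating R1's and R3's payoffs gives 5q + 4 = −4q + 6 ⇒ q = 2/9.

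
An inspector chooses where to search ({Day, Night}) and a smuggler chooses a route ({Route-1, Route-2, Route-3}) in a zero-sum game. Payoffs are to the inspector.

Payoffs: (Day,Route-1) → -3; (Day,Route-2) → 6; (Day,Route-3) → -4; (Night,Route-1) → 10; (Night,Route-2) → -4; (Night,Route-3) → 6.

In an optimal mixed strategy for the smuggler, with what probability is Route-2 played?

1/2

Row minima: Day → -4, Night → -4; maximin = -4.
Column maxima: Route-1 → 10, Route-2 → 6, Route-3 → 6; minimax = 6.
-4 ≠ 6, so there is no saddle point; optimal play is mixed.
Route-1 is strictly dominated by Route-3 (it gives the inspector strictly more in every row), so the smuggler never plays it.
On the remaining 2×2 (Day, Night vs Route-2, Route-3):
Let the inspector play Day with probability p. Expected payoff against Route-2: 6p + (-4)(1−p) = 10p − 4; against Route-3: (-4)p + 6(1−p) = −10p + 6.
Setting these equal: 10p − 4 = −10p + 6 ⇒ 20p = 10 ⇒ p = 1/2, and the value is (10)·(1/2) − 4 = 1.
For the smuggler: with q = P(Route-2), equating Day's and Night's payoffs gives 10q − 4 = −10q + 6 ⇒ q = 1/2.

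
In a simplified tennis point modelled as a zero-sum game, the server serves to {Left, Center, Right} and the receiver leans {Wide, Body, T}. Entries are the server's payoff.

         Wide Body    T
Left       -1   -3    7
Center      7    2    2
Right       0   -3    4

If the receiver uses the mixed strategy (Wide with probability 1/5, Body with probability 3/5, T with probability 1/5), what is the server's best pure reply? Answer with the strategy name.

Expected payoff of Left: (1/5)·(-1) + (3/5)·(-3) + (1/5)·7 = -3/5.
Expected payoff of Center: (1/5)·7 + (3/5)·2 + (1/5)·2 = 3.
Expected payoff of Right: (1/5)·0 + (3/5)·(-3) + (1/5)·4 = -1.
The largest is 3, so the server's best response is Center.

Center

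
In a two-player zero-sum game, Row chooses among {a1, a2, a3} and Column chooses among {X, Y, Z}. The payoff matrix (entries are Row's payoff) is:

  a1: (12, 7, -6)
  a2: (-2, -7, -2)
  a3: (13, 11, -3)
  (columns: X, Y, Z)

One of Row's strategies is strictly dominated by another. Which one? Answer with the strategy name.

a1

a3 gives a strictly higher payoff than a1 against every column: 13 > 12, 11 > 7, -3 > -6.
So a1 is strictly dominated and Row never plays it.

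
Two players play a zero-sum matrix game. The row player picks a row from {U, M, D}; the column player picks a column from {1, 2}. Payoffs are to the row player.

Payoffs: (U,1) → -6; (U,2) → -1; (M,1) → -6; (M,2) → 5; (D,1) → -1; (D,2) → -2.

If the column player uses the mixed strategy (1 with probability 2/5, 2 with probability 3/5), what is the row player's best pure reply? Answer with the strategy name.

M

Expected payoff of U: (2/5)·(-6) + (3/5)·(-1) = -3.
Expected payoff of M: (2/5)·(-6) + (3/5)·5 = 3/5.
Expected payoff of D: (2/5)·(-1) + (3/5)·(-2) = -8/5.
The largest is 3/5, so the row player's best response is M.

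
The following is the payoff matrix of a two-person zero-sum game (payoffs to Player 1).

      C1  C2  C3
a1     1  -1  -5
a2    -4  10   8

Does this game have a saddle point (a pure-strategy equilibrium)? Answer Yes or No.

No

Row minima: a1 → -5, a2 → -4; maximin = -4.
Column maxima: C1 → 1, C2 → 10, C3 → 8; minimax = 1.
-4 ≠ 1, so no pure-strategy equilibrium exists.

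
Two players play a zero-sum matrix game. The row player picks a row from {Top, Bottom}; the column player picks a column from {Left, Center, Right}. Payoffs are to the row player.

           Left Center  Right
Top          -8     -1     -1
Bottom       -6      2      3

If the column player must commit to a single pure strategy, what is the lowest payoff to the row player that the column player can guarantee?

Column maxima: Left → -6, Center → 2, Right → 3.
The smallest of these is -6.

-6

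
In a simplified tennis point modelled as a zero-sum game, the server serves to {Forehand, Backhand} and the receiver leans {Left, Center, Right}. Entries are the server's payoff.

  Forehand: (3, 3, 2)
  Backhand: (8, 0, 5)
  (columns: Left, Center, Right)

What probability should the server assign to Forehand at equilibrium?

5/6

Row minima: Forehand → 2, Backhand → 0; maximin = 2.
Column maxima: Left → 8, Center → 3, Right → 5; minimax = 3.
2 ≠ 3, so there is no saddle point; optimal play is mixed.
Left is strictly dominated by Right (it gives the server strictly more in every row), so the receiver never plays it.
On the remaining 2×2 (Forehand, Backhand vs Center, Right):
Let the server play Forehand with probability p. Expected payoff against Center: 3p + 0(1−p) = 3p; against Right: 2p + 5(1−p) = −3p + 5.
Setting these equal: 3p = −3p + 5 ⇒ 6p = 5 ⇒ p = 5/6, and the value is (3)·(5/6) = 5/2.
For the receiver: with q = P(Center), equating Forehand's and Backhand's payoffs gives q + 2 = −5q + 5 ⇒ q = 1/2.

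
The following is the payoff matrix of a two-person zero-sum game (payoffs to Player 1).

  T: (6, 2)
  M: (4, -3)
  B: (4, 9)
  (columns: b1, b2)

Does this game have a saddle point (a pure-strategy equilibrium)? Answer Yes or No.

No

Row minima: T → 2, M → -3, B → 4; maximin = 4.
Column maxima: b1 → 6, b2 → 9; minimax = 6.
4 ≠ 6, so no pure-strategy equilibrium exists.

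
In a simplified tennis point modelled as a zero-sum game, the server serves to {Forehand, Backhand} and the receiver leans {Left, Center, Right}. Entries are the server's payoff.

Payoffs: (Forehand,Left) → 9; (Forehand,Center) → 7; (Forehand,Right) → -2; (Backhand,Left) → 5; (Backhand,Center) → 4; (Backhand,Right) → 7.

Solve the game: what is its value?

19/4

Row minima: Forehand → -2, Backhand → 4; maximin = 4.
Column maxima: Left → 9, Center → 7, Right → 7; minimax = 7.
4 ≠ 7, so there is no saddle point; optimal play is mixed.
Left is strictly dominated by Center (it gives the server strictly more in every row), so the receiver never plays it.
On the remaining 2×2 (Forehand, Backhand vs Center, Right):
Let the server play Forehand with probability p. Expected payoff against Center: 7p + 4(1−p) = 3p + 4; against Right: (-2)p + 7(1−p) = −9p + 7.
Setting these equal: 3p + 4 = −9p + 7 ⇒ 12p = 3 ⇒ p = 1/4, and the value is (3)·(1/4) + 4 = 19/4.
For the receiver: with q = P(Center), equating Forehand's and Backhand's payoffs gives 9q − 2 = −3q + 7 ⇒ q = 3/4.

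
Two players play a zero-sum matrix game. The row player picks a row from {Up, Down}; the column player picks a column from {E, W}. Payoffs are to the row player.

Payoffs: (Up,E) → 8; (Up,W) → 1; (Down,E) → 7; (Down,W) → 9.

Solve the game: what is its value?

65/9

Row minima: Up → 1, Down → 7; maximin = 7.
Column maxima: E → 8, W → 9; minimax = 8.
7 ≠ 8, so there is no saddle point; optimal play is mixed.
Let the row player play Up with probability p. Expected payoff against E: 8p + 7(1−p) = p + 7; against W: 1p + 9(1−p) = −8p + 9.
Setting these equal: p + 7 = −8p + 9 ⇒ 9p = 2 ⇒ p = 2/9, and the value is (1)·(2/9) + 7 = 65/9.
For the column player: with q = P(E), equating Up's and Down's payoffs gives 7q + 1 = −2q + 9 ⇒ q = 8/9.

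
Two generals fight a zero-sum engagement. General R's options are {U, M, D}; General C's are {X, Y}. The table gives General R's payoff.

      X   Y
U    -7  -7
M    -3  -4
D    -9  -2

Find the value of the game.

Row minima: U → -7, M → -4, D → -9; maximin = -4.
Column maxima: X → -3, Y → -2; minimax = -3.
-4 ≠ -3, so there is no saddle point; optimal play is mixed.
U is strictly dominated by M, so General R never plays it.
On the remaining 2×2 (M, D vs X, Y):
Let General R play M with probability p. Expected payoff against X: (-3)p + (-9)(1−p) = 6p − 9; against Y: (-4)p + (-2)(1−p) = −2p − 2.
Setting these equal: 6p − 9 = −2p − 2 ⇒ 8p = 7 ⇒ p = 7/8, and the value is (6)·(7/8) − 9 = -15/4.
For General C: with q = P(X), equating M's and D's payoffs gives q − 4 = −7q − 2 ⇒ q = 1/4.

-15/4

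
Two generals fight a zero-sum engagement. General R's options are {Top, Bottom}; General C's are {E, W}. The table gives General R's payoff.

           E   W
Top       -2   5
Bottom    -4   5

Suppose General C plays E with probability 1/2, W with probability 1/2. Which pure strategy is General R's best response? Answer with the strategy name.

Expected payoff of Top: (1/2)·(-2) + (1/2)·5 = 3/2.
Expected payoff of Bottom: (1/2)·(-4) + (1/2)·5 = 1/2.
The largest is 3/2, so General R's best response is Top.

Top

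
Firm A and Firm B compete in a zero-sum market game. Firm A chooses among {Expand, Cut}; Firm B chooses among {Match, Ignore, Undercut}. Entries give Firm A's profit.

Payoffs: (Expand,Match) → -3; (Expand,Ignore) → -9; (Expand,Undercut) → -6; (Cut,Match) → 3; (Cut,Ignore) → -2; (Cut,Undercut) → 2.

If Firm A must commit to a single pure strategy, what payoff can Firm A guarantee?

-2

Row minima: Expand → -9, Cut → -2.
The best of these is -2.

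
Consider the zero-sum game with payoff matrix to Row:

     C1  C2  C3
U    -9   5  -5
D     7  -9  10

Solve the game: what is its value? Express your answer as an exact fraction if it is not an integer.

Row minima: U → -9, D → -9; maximin = -9.
Column maxima: C1 → 7, C2 → 5, C3 → 10; minimax = 5.
-9 ≠ 5, so there is no saddle point; optimal play is mixed.
C3 is strictly dominated by C1 (it gives Row strictly more in every row), so Column never plays it.
On the remaining 2×2 (U, D vs C1, C2):
Let Row play U with probability p. Expected payoff against C1: (-9)p + 7(1−p) = −16p + 7; against C2: 5p + (-9)(1−p) = 14p − 9.
Setting these equal: −16p + 7 = 14p − 9 ⇒ −30p = -16 ⇒ p = 8/15, and the value is (-16)·(8/15) + 7 = -23/15.
For Column: with q = P(C1), equating U's and D's payoffs gives −14q + 5 = 16q − 9 ⇒ q = 7/15.

-23/15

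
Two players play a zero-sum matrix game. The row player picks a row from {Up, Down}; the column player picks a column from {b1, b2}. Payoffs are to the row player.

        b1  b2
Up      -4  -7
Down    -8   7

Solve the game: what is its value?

-14/3

Row minima: Up → -7, Down → -8; maximin = -7.
Column maxima: b1 → -4, b2 → 7; minimax = -4.
-7 ≠ -4, so there is no saddle point; optimal play is mixed.
Let the row player play Up with probability p. Expected payoff against b1: (-4)p + (-8)(1−p) = 4p − 8; against b2: (-7)p + 7(1−p) = −14p + 7.
Setting these equal: 4p − 8 = −14p + 7 ⇒ 18p = 15 ⇒ p = 5/6, and the value is (4)·(5/6) − 8 = -14/3.
For the column player: with q = P(b1), equating Up's and Down's payoffs gives 3q − 7 = −15q + 7 ⇒ q = 7/9.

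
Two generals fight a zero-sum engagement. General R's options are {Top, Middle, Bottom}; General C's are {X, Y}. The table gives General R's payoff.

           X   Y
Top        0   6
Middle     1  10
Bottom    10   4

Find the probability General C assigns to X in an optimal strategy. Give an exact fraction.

2/5

Row minima: Top → 0, Middle → 1, Bottom → 4; maximin = 4.
Column maxima: X → 10, Y → 10; minimax = 10.
4 ≠ 10, so there is no saddle point; optimal play is mixed.
Top is strictly dominated by Middle, so General R never plays it.
On the remaining 2×2 (Middle, Bottom vs X, Y):
Let General R play Middle with probability p. Expected payoff against X: 1p + 10(1−p) = −9p + 10; against Y: 10p + 4(1−p) = 6p + 4.
Setting these equal: −9p + 10 = 6p + 4 ⇒ −15p = -6 ⇒ p = 2/5, and the value is (-9)·(2/5) + 10 = 32/5.
For General C: with q = P(X), equating Middle's and Bottom's payoffs gives −9q + 10 = 6q + 4 ⇒ q = 2/5.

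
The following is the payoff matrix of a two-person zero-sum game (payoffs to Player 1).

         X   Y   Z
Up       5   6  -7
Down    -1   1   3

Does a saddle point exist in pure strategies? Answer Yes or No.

No

Row minima: Up → -7, Down → -1; maximin = -1.
Column maxima: X → 5, Y → 6, Z → 3; minimax = 3.
-1 ≠ 3, so no pure-strategy equilibrium exists.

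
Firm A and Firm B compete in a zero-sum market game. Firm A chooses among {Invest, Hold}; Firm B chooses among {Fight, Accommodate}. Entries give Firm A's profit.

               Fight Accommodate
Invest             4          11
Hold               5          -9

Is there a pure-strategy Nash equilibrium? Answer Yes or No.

No

Row minima: Invest → 4, Hold → -9; maximin = 4.
Column maxima: Fight → 5, Accommodate → 11; minimax = 5.
4 ≠ 5, so no pure-strategy equilibrium exists.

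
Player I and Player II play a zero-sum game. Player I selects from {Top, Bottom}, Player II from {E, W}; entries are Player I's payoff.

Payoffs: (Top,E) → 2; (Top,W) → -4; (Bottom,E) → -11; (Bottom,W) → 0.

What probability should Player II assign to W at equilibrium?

13/17

Row minima: Top → -4, Bottom → -11; maximin = -4.
Column maxima: E → 2, W → 0; minimax = 0.
-4 ≠ 0, so there is no saddle point; optimal play is mixed.
Let Player I play Top with probability p. Expected payoff against E: 2p + (-11)(1−p) = 13p − 11; against W: (-4)p + 0(1−p) = −4p.
Setting these equal: 13p − 11 = −4p ⇒ 17p = 11 ⇒ p = 11/17, and the value is (13)·(11/17) − 11 = -44/17.
For Player II: with q = P(E), equating Top's and Bottom's payoffs gives 6q − 4 = −11q ⇒ q = 4/17.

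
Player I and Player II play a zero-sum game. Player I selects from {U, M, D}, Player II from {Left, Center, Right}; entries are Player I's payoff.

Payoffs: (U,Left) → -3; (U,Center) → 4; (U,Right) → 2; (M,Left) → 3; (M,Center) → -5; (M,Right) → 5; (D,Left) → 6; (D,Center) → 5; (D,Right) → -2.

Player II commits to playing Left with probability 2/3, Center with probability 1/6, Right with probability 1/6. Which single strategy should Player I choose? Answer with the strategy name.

D

Expected payoff of U: (2/3)·(-3) + (1/6)·4 + (1/6)·2 = -1.
Expected payoff of M: (2/3)·3 + (1/6)·(-5) + (1/6)·5 = 2.
Expected payoff of D: (2/3)·6 + (1/6)·5 + (1/6)·(-2) = 9/2.
The largest is 9/2, so Player I's best response is D.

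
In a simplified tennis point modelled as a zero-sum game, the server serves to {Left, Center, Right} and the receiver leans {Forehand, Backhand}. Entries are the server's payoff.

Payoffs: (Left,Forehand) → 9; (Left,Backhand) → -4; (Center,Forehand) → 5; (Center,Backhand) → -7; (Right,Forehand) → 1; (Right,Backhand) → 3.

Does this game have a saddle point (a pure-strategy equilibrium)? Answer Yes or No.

Row minima: Left → -4, Center → -7, Right → 1; maximin = 1.
Column maxima: Forehand → 9, Backhand → 3; minimax = 3.
1 ≠ 3, so no pure-strategy equilibrium exists.

No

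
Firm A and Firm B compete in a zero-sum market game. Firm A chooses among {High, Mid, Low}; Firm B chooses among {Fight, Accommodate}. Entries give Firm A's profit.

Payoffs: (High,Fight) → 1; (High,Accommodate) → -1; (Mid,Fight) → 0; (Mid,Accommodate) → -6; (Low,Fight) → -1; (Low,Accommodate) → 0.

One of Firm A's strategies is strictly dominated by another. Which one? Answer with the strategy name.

Mid

High gives a strictly higher payoff than Mid against every column: 1 > 0, -1 > -6.
So Mid is strictly dominated and Firm A never plays it.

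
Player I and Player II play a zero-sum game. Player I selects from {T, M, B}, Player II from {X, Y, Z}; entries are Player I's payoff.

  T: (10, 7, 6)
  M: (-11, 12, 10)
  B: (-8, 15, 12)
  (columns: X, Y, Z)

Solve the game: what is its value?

7

Row minima: T → 6, M → -11, B → -8; maximin = 6.
Column maxima: X → 10, Y → 15, Z → 12; minimax = 10.
6 ≠ 10, so there is no saddle point; optimal play is mixed.
M is strictly dominated by B, so Player I never plays it.
Y is strictly dominated by Z (it gives Player I strictly more in every row), so Player II never plays it.
On the remaining 2×2 (T, B vs X, Z):
Let Player I play T with probability p. Expected payoff against X: 10p + (-8)(1−p) = 18p − 8; against Z: 6p + 12(1−p) = −6p + 12.
Setting these equal: 18p − 8 = −6p + 12 ⇒ 24p = 20 ⇒ p = 5/6, and the value is (18)·(5/6) − 8 = 7.
For Player II: with q = P(X), equating T's and B's payoffs gives 4q + 6 = −20q + 12 ⇒ q = 1/4.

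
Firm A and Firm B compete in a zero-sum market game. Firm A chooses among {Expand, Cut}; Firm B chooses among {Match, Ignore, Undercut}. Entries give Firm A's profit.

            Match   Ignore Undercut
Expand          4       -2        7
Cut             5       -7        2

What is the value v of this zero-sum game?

-2

Row minima: Expand → -2, Cut → -7; maximin = -2.
Column maxima: Match → 5, Ignore → -2, Undercut → 7; minimax = -2.
Since maximin = minimax = -2, there is a saddle point and the value is -2.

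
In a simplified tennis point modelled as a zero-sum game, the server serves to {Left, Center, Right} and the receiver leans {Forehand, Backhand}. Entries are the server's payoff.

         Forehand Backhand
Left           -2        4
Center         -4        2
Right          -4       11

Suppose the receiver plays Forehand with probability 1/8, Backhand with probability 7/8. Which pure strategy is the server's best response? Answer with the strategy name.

Right

Expected payoff of Left: (1/8)·(-2) + (7/8)·4 = 13/4.
Expected payoff of Center: (1/8)·(-4) + (7/8)·2 = 5/4.
Expected payoff of Right: (1/8)·(-4) + (7/8)·11 = 73/8.
The largest is 73/8, so the server's best response is Right.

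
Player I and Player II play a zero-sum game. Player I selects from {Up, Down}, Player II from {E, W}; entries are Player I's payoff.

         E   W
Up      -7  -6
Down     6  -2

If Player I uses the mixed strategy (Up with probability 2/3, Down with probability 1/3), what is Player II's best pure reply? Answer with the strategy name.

If Player II plays E, Player I's expected payoff is (2/3)·(-7) + (1/3)·6 = -8/3.
If Player II plays W, Player I's expected payoff is (2/3)·(-6) + (1/3)·(-2) = -14/3.
Player II minimizes Player I's payoff; the smallest is -14/3, so the best response is W.

W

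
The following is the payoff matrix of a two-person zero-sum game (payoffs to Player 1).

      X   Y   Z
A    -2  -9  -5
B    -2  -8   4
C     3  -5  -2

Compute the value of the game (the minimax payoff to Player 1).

Row minima: A → -9, B → -8, C → -5; maximin = -5.
Column maxima: X → 3, Y → -5, Z → 4; minimax = -5.
Since maximin = minimax = -5, there is a saddle point and the value is -5.

-5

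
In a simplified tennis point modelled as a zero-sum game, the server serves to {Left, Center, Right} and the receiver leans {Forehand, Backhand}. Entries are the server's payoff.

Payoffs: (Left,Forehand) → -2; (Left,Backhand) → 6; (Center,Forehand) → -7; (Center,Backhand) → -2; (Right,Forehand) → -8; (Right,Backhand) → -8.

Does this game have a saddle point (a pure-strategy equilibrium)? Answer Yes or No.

Yes

Row minima: Left → -2, Center → -7, Right → -8; maximin = -2.
Column maxima: Forehand → -2, Backhand → 6; minimax = -2.
maximin = minimax = -2, so a saddle point exists.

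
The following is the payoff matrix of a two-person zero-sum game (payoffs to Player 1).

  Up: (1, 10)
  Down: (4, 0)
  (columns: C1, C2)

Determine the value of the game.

Row minima: Up → 1, Down → 0; maximin = 1.
Column maxima: C1 → 4, C2 → 10; minimax = 4.
1 ≠ 4, so there is no saddle point; optimal play is mixed.
Let Player 1 play Up with probability p. Expected payoff against C1: 1p + 4(1−p) = −3p + 4; against C2: 10p + 0(1−p) = 10p.
Setting these equal: −3p + 4 = 10p ⇒ −13p = -4 ⇒ p = 4/13, and the value is (-3)·(4/13) + 4 = 40/13.
For Player 2: with q = P(C1), equating Up's and Down's payoffs gives −9q + 10 = 4q ⇒ q = 10/13.

40/13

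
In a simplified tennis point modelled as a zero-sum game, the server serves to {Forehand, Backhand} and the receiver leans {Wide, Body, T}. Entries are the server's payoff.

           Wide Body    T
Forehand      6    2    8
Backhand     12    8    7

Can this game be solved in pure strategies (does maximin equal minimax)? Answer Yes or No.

No

Row minima: Forehand → 2, Backhand → 7; maximin = 7.
Column maxima: Wide → 12, Body → 8, T → 8; minimax = 8.
7 ≠ 8, so no pure-strategy equilibrium exists.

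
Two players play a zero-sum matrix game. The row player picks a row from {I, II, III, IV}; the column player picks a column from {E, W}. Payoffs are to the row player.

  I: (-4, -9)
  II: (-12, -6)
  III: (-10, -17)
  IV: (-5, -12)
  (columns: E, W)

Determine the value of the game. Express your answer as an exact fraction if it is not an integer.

-84/11

Row minima: I → -9, II → -12, III → -17, IV → -12; maximin = -9.
Column maxima: E → -4, W → -6; minimax = -6.
-9 ≠ -6, so there is no saddle point; optimal play is mixed.
III is strictly dominated by I, so the row player never plays it.
IV is strictly dominated by I, so the row player never plays it.
On the remaining 2×2 (I, II vs E, W):
Let the row player play I with probability p. Expected payoff against E: (-4)p + (-12)(1−p) = 8p − 12; against W: (-9)p + (-6)(1−p) = −3p − 6.
Setting these equal: 8p − 12 = −3p − 6 ⇒ 11p = 6 ⇒ p = 6/11, and the value is (8)·(6/11) − 12 = -84/11.
For the column player: with q = P(E), equating I's and II's payoffs gives 5q − 9 = −6q − 6 ⇒ q = 3/11.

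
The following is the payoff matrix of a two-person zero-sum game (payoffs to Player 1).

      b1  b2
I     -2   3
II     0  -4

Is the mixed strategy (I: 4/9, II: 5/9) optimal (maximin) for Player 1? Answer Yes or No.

Against b1 this mix gives (4/9)·(-2) + (5/9)·0 = -8/9.
Against b2 this mix gives (4/9)·3 + (5/9)·(-4) = -8/9.
All of Player 2's active replies (b1, b2) yield -8/9, and no column does worse for Player 1. The mix makes Player 2 indifferent and guarantees -8/9, so it is optimal.

Yes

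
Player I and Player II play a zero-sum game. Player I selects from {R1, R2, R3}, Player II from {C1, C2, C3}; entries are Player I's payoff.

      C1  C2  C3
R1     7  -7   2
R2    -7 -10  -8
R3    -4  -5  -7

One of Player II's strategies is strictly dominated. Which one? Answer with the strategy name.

C2 holds Player I's payoff strictly below C1 in every row: -7 < 7, -10 < -7, -5 < -4.
So C1 is strictly dominated for Player II.

C1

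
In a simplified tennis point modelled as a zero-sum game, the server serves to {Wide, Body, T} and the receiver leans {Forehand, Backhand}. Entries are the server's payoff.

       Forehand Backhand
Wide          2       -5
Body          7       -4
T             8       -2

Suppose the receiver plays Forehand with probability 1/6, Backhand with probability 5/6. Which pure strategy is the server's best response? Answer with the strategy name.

Expected payoff of Wide: (1/6)·2 + (5/6)·(-5) = -23/6.
Expected payoff of Body: (1/6)·7 + (5/6)·(-4) = -13/6.
Expected payoff of T: (1/6)·8 + (5/6)·(-2) = -1/3.
The largest is -1/3, so the server's best response is T.

T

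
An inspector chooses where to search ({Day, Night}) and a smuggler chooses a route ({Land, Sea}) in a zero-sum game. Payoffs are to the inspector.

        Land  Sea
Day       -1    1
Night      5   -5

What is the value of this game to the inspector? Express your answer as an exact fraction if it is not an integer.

0

Row minima: Day → -1, Night → -5; maximin = -1.
Column maxima: Land → 5, Sea → 1; minimax = 1.
-1 ≠ 1, so there is no saddle point; optimal play is mixed.
Let the inspector play Day with probability p. Expected payoff against Land: (-1)p + 5(1−p) = −6p + 5; against Sea: 1p + (-5)(1−p) = 6p − 5.
Setting these equal: −6p + 5 = 6p − 5 ⇒ −12p = -10 ⇒ p = 5/6, and the value is (-6)·(5/6) + 5 = 0.
For the smuggler: with q = P(Land), equating Day's and Night's payoffs gives −2q + 1 = 10q − 5 ⇒ q = 1/2.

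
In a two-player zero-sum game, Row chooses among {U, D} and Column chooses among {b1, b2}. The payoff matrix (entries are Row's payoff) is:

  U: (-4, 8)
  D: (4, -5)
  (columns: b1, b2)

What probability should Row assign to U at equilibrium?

3/7

Row minima: U → -4, D → -5; maximin = -4.
Column maxima: b1 → 4, b2 → 8; minimax = 4.
-4 ≠ 4, so there is no saddle point; optimal play is mixed.
Let Row play U with probability p. Expected payoff against b1: (-4)p + 4(1−p) = −8p + 4; against b2: 8p + (-5)(1−p) = 13p − 5.
Setting these equal: −8p + 4 = 13p − 5 ⇒ −21p = -9 ⇒ p = 3/7, and the value is (-8)·(3/7) + 4 = 4/7.
For Column: with q = P(b1), equating U's and D's payoffs gives −12q + 8 = 9q − 5 ⇒ q = 13/21.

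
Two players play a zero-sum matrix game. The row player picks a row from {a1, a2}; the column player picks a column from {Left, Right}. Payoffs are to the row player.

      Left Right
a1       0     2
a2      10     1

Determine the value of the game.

20/11

Row minima: a1 → 0, a2 → 1; maximin = 1.
Column maxima: Left → 10, Right → 2; minimax = 2.
1 ≠ 2, so there is no saddle point; optimal play is mixed.
Let the row player play a1 with probability p. Expected payoff against Left: 0p + 10(1−p) = −10p + 10; against Right: 2p + 1(1−p) = p + 1.
Setting these equal: −10p + 10 = p + 1 ⇒ −11p = -9 ⇒ p = 9/11, and the value is (-10)·(9/11) + 10 = 20/11.
For the column player: with q = P(Left), equating a1's and a2's payoffs gives −2q + 2 = 9q + 1 ⇒ q = 1/11.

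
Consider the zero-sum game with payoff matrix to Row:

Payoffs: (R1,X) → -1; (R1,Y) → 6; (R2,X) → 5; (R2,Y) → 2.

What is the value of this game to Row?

Row minima: R1 → -1, R2 → 2; maximin = 2.
Column maxima: X → 5, Y → 6; minimax = 5.
2 ≠ 5, so there is no saddle point; optimal play is mixed.
Let Row play R1 with probability p. Expected payoff against X: (-1)p + 5(1−p) = −6p + 5; against Y: 6p + 2(1−p) = 4p + 2.
Setting these equal: −6p + 5 = 4p + 2 ⇒ −10p = -3 ⇒ p = 3/10, and the value is (-6)·(3/10) + 5 = 16/5.
For Column: with q = P(X), equating R1's and R2's payoffs gives −7q + 6 = 3q + 2 ⇒ q = 2/5.

16/5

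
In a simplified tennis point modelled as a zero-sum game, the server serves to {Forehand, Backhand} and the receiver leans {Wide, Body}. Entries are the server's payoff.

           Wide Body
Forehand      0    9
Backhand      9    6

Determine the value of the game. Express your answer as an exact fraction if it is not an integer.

Row minima: Forehand → 0, Backhand → 6; maximin = 6.
Column maxima: Wide → 9, Body → 9; minimax = 9.
6 ≠ 9, so there is no saddle point; optimal play is mixed.
Let the server play Forehand with probability p. Expected payoff against Wide: 0p + 9(1−p) = −9p + 9; against Body: 9p + 6(1−p) = 3p + 6.
Setting these equal: −9p + 9 = 3p + 6 ⇒ −12p = -3 ⇒ p = 1/4, and the value is (-9)·(1/4) + 9 = 27/4.
For the receiver: with q = P(Wide), equating Forehand's and Backhand's payoffs gives −9q + 9 = 3q + 6 ⇒ q = 1/4.

27/4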